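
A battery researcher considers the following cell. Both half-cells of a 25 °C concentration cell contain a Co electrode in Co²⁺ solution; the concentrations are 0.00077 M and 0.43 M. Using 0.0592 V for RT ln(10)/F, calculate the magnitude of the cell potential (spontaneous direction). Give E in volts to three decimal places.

For a concentration cell E°cell = 0. The 0.43 M side is the cathode (reduction is favoured where [Co²⁺] is higher).
With n = 2, E = −(0.0592/2) log([Co²⁺]ₐₙ/[Co²⁺]꜀ₐₜ) = −(0.0592/2) log(0.00077/0.43) = −(0.0592/2)(-2.747) = +0.081 V.

+0.081 V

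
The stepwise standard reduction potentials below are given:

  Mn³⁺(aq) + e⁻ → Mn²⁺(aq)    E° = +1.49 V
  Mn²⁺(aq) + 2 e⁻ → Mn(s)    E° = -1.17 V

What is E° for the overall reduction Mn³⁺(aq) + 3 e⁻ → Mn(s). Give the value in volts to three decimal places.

-0.283 V

Since ΔG° = −nFE° is additive over sequential reductions, n₃E°₃ = n₁E°₁ + n₂E°₂.
E°₃ = (1×+1.49 + 2×-1.17) / 3 = (-0.850) / 3 = -0.283 V.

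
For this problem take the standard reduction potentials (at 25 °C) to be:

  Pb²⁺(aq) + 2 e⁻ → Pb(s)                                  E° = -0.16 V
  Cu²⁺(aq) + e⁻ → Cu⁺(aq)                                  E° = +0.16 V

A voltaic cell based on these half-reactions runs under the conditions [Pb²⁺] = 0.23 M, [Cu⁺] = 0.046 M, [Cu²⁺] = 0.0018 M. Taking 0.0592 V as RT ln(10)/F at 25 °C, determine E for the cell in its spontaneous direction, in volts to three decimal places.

+0.256 V

Cu²⁺/Cu⁺ is the cathode (higher E°), Pb²⁺/Pb the anode: E°cell = +0.16 − (-0.16) = +0.32 V, n = 2.
Overall: 2 Cu²⁺(aq) + Pb(s) → 2 Cu⁺(aq) + Pb²⁺(aq)
Q = [Cu⁺]^2·[Pb²⁺] / ([Cu²⁺]^2); log Q = 2.177.
E = E° − (0.0592/n) log Q = +0.32 − (0.0592/2)(2.177) = +0.256 V.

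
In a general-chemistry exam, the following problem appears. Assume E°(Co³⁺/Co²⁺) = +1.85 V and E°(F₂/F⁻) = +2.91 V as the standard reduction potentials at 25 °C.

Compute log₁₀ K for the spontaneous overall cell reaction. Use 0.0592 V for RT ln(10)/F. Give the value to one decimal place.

Cathode: F₂/F⁻; anode: Co³⁺/Co²⁺. E°cell = +1.06 V, n = 2.
log K = nE°cell / 0.0592 = (2)(+1.06) / 0.0592 = 35.8.

35.8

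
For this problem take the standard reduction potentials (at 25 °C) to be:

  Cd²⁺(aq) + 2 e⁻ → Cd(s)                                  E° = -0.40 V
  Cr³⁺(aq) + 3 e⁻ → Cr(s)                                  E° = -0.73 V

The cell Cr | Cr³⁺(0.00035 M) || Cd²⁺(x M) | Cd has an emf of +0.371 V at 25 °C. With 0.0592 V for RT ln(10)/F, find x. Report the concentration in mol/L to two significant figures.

Cd²⁺/Cd is the cathode, Cr³⁺/Cr the anode: E°cell = +0.33 V, n = 6.
Overall reaction: 3 Cd²⁺(aq) + 2 Cr(s) → 3 Cd(s) + 2 Cr³⁺(aq); Q = [Cr³⁺]^2/[Cd²⁺]^3.
From E = E° − (0.0592/n) log Q: log Q = (E° − E)·n/0.0592 = (+0.33 − (+0.371))·6/0.0592 = -4.1554.
So 3·log[Cd²⁺] = 2·log(0.00035) − log Q = -6.9119 − (-4.1554) = -2.7565; log[Cd²⁺] = -2.7565 / 3 = -0.9188; [Cd²⁺] = 10^(-0.9188) ≈ 0.12 M.

0.12 M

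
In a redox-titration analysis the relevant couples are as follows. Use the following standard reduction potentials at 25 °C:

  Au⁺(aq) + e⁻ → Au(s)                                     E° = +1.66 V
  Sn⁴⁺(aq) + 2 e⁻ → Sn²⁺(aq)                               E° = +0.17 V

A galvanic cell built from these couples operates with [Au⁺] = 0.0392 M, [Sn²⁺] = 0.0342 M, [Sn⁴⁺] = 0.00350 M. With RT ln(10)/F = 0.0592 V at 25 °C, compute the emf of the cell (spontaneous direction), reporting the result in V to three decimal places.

+1.436 V

Au⁺/Au is the cathode (higher E°), Sn⁴⁺/Sn²⁺ the anode: E°cell = +1.66 − (+0.17) = +1.49 V, n = 2.
Overall: 2 Au⁺(aq) + Sn²⁺(aq) → 2 Au(s) + Sn⁴⁺(aq)
Q = [Sn⁴⁺] / ([Au⁺]^2·[Sn²⁺]); log Q = 1.823.
E = E° − (0.0592/n) log Q = +1.49 − (0.0592/2)(1.823) = +1.436 V.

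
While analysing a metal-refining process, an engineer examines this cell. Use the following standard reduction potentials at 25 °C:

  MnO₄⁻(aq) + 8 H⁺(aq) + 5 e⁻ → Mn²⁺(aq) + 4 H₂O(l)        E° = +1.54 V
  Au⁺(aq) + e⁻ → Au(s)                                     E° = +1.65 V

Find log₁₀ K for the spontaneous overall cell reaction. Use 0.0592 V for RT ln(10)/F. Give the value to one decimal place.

Cathode: Au⁺/Au; anode: MnO₄⁻/Mn²⁺. E°cell = +0.11 V, n = 5.
log K = nE°cell / 0.0592 = (5)(+0.11) / 0.0592 = 9.3.

9.3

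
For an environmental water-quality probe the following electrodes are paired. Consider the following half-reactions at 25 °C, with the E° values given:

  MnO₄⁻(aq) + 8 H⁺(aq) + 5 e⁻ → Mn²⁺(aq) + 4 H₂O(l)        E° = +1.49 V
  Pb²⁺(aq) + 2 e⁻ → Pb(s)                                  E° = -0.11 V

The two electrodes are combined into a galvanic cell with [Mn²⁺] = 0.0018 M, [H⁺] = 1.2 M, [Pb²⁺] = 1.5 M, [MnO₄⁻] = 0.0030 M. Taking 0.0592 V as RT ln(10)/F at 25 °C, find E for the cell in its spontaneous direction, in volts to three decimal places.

MnO₄⁻/Mn²⁺ is the cathode (higher E°), Pb²⁺/Pb the anode: E°cell = +1.49 − (-0.11) = +1.60 V, n = 10.
Overall: 2 MnO₄⁻(aq) + 16 H⁺(aq) + 5 Pb(s) → 2 Mn²⁺(aq) + 8 H₂O(l) + 5 Pb²⁺(aq)
Q = [Mn²⁺]^2·[Pb²⁺]^5 / ([MnO₄⁻]^2·[H⁺]^16); log Q = -0.830.
E = E° − (0.0592/n) log Q = +1.60 − (0.0592/10)(-0.830) = +1.605 V.

+1.605 V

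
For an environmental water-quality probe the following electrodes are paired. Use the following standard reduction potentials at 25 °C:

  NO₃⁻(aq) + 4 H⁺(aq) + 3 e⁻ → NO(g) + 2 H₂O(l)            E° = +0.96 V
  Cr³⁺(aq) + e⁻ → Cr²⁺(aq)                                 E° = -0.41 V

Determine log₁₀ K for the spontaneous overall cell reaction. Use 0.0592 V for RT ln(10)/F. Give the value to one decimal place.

Cathode: NO₃⁻/NO; anode: Cr³⁺/Cr²⁺. E°cell = +1.37 V, n = 3.
log K = nE°cell / 0.0592 = (3)(+1.37) / 0.0592 = 69.4.

69.4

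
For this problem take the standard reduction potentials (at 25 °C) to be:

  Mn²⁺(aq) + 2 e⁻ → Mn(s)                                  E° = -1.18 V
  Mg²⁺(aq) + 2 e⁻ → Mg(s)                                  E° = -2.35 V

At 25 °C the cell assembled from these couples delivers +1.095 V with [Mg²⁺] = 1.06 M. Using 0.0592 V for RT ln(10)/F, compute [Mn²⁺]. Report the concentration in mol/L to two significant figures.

Mn²⁺/Mn is the cathode, Mg²⁺/Mg the anode: E°cell = +1.17 V, n = 2.
Overall reaction: Mn²⁺(aq) + Mg(s) → Mn(s) + Mg²⁺(aq); Q = [Mg²⁺]^1/[Mn²⁺]^1.
From E = E° − (0.0592/n) log Q: log Q = (E° − E)·n/0.0592 = (+1.17 − (+1.095))·2/0.0592 = 2.5338.
So 1·log[Mn²⁺] = 1·log(1.06) − log Q = 0.0253 − (2.5338) = -2.5085; [Mn²⁺] = 10^(-2.5085) ≈ 0.0031 M.

0.0031 M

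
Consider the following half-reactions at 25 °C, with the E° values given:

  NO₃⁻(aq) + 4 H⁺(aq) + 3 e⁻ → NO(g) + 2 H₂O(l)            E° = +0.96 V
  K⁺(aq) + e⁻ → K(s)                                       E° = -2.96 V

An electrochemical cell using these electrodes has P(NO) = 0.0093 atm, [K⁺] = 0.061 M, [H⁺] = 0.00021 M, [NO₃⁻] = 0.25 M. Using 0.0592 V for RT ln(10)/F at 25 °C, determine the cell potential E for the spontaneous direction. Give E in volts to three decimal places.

NO₃⁻/NO is the cathode (higher E°), K⁺/K the anode: E°cell = +0.96 − (-2.96) = +3.92 V, n = 3.
Overall: NO₃⁻(aq) + 4 H⁺(aq) + 3 K(s) → NO(g) + 2 H₂O(l) + 3 K⁺(aq)
Q = P(NO)·[K⁺]^3 / ([NO₃⁻]·[H⁺]^4); log Q = 9.638.
E = E° − (0.0592/n) log Q = +3.92 − (0.0592/3)(9.638) = +3.730 V.

+3.730 V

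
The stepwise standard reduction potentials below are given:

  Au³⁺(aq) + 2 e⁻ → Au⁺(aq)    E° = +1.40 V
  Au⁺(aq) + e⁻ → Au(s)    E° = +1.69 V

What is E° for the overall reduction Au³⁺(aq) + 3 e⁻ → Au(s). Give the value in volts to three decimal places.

+1.497 V

Adding the free-energy changes (−nFE°) of the two steps gives −n₃FE°₃ = −n₁FE°₁ − n₂FE°₂.
E°₃ = (2×+1.40 + 1×+1.69) / 3 = (+4.490) / 3 = +1.497 V.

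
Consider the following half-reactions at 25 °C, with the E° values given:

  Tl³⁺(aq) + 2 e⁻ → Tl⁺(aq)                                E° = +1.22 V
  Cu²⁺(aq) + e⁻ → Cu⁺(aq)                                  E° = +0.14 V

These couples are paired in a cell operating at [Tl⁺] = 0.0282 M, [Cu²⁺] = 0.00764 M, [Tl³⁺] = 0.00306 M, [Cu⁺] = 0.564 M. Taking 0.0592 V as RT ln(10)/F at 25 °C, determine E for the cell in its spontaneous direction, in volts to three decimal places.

+1.162 V

Tl³⁺/Tl⁺ is the cathode (higher E°), Cu²⁺/Cu⁺ the anode: E°cell = +1.22 − (+0.14) = +1.08 V, n = 2.
Overall: Tl³⁺(aq) + 2 Cu⁺(aq) → Tl⁺(aq) + 2 Cu²⁺(aq)
Q = [Tl⁺]·[Cu²⁺]^2 / ([Tl³⁺]·[Cu⁺]^2); log Q = -2.772.
E = E° − (0.0592/n) log Q = +1.08 − (0.0592/2)(-2.772) = +1.162 V.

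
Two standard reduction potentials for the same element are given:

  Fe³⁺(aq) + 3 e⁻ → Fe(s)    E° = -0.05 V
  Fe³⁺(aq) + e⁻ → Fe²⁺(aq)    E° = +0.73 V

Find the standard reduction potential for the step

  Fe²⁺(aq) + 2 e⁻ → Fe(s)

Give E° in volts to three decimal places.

Sequential free energies add, so n₃E°₃ = n₁E°₁ + n₂E°₂.
With n₃ = 3, and the known step contributing 1×(+0.73) V, the unknown satisfies 2·E° = 3×(-0.05) − 1×(+0.73) = -0.880.
E° = -0.880 / 2 = -0.440 V.

-0.440 V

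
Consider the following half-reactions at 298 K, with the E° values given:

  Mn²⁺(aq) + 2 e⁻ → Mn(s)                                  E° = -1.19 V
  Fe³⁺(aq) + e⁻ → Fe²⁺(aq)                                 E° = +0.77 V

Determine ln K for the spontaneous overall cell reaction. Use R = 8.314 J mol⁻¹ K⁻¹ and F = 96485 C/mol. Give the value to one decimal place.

152.7

Cathode: Fe³⁺/Fe²⁺; anode: Mn²⁺/Mn. E°cell = (+0.77) − (-1.19) = +1.96 V, with n = 2.
ΔG° = −nFE° = −RT ln K, so ln K = nFE°/(RT) = (2)(96485)(+1.96) / ((8.314)(298)) = 152.658.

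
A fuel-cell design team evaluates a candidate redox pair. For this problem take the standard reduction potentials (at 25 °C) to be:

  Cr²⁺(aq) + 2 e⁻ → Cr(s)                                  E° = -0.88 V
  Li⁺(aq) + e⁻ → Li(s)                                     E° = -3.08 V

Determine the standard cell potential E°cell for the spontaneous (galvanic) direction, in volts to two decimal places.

+2.20 V

The Cr²⁺/Cr couple has the higher reduction potential, so it is the cathode; Li⁺/Li is oxidised at the anode.
E°cell = E°(cathode) − E°(anode) = (-0.88) − (-3.08) = +2.20 V.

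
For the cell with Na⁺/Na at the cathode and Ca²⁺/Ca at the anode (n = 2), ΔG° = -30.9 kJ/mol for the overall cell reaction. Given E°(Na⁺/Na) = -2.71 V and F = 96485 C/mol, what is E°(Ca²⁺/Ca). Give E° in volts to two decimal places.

E°cell = −ΔG°/(nF) = −(-30.9×10³)/((2)(96485)) = +0.160 V.
Since Na⁺/Na is the cathode and Ca²⁺/Ca the anode, E°cell = E°(Na⁺/Na) − E°(Ca²⁺/Ca).
So E°(Ca²⁺/Ca) = E°(Na⁺/Na) − E°cell = (-2.71) − (+0.160) = -2.87 V.

-2.87 V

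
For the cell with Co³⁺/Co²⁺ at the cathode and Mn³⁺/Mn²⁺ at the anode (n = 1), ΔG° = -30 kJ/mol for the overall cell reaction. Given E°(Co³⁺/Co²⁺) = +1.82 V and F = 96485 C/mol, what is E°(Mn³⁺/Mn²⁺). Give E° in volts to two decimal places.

E°cell = −ΔG°/(nF) = −(-30×10³)/((1)(96485)) = +0.311 V.
Since Co³⁺/Co²⁺ is the cathode and Mn³⁺/Mn²⁺ the anode, E°cell = E°(Co³⁺/Co²⁺) − E°(Mn³⁺/Mn²⁺).
So E°(Mn³⁺/Mn²⁺) = E°(Co³⁺/Co²⁺) − E°cell = (+1.82) − (+0.311) = +1.51 V.

+1.51 V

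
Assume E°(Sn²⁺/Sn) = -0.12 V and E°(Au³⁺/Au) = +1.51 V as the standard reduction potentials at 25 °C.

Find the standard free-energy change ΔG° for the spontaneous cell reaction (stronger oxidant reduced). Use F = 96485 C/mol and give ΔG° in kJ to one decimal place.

Au³⁺/Au (E° = +1.51 V) is the cathode; Sn²⁺/Sn (E° = -0.12 V) is the anode, so E°cell = +1.63 V.
Balancing electrons gives n = 6 (lcm of 3 and 2).
ΔG° = −nFE° = −(6)(96485)(+1.63) = -943,623 J = -943.6 kJ.

-943.6 kJ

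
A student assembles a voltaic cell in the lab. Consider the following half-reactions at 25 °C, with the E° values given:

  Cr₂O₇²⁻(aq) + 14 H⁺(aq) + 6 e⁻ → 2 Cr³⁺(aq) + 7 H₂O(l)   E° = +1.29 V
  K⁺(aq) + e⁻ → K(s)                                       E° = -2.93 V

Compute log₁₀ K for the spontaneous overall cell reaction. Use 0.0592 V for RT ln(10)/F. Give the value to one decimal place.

Cathode: Cr₂O₇²⁻/Cr³⁺; anode: K⁺/K. E°cell = +4.22 V, n = 6.
log K = nE°cell / 0.0592 = (6)(+4.22) / 0.0592 = 427.7.

427.7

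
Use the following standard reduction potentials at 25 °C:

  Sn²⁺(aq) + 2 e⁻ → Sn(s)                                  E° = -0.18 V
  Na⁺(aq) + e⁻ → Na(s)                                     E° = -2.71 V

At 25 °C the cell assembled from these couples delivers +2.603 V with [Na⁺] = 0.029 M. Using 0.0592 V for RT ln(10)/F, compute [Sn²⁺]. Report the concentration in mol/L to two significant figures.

Sn²⁺/Sn is the cathode, Na⁺/Na the anode: E°cell = +2.53 V, n = 2.
Overall reaction: Sn²⁺(aq) + 2 Na(s) → Sn(s) + 2 Na⁺(aq); Q = [Na⁺]^2/[Sn²⁺]^1.
From E = E° − (0.0592/n) log Q: log Q = (E° − E)·n/0.0592 = (+2.53 − (+2.603))·2/0.0592 = -2.4662.
So 1·log[Sn²⁺] = 2·log(0.029) − log Q = -3.0752 − (-2.4662) = -0.6090; [Sn²⁺] = 10^(-0.6090) ≈ 0.25 M.

0.25 M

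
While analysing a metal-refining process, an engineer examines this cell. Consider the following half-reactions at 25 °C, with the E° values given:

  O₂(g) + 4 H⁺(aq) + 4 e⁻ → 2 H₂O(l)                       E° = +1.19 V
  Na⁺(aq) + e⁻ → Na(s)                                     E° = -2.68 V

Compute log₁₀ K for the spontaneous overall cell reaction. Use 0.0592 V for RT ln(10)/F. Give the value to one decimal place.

Cathode: O₂/H₂O; anode: Na⁺/Na. E°cell = +3.87 V, n = 4.
log K = nE°cell / 0.0592 = (4)(+3.87) / 0.0592 = 261.5.

261.5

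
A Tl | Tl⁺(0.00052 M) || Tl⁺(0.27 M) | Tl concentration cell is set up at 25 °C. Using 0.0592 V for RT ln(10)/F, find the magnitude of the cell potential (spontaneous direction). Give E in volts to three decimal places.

For a concentration cell E°cell = 0. The 0.27 M side is the cathode (reduction is favoured where [Tl⁺] is higher).
With n = 1, E = −(0.0592/1) log([Tl⁺]ₐₙ/[Tl⁺]꜀ₐₜ) = −(0.0592/1) log(0.00052/0.27) = −(0.0592/1)(-2.715) = +0.161 V.

+0.161 V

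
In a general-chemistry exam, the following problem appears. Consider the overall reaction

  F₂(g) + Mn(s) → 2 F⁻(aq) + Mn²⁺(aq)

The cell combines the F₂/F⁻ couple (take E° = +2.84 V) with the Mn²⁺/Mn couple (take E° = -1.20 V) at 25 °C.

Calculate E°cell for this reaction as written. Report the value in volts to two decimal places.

The F₂/F⁻ couple has the higher reduction potential, so it is the cathode; Mn²⁺/Mn is oxidised at the anode.
E°cell = E°(cathode) − E°(anode) = (+2.84) − (-1.20) = +4.04 V.
Since E°cell > 0, the reaction is spontaneous under standard conditions.

+4.04 V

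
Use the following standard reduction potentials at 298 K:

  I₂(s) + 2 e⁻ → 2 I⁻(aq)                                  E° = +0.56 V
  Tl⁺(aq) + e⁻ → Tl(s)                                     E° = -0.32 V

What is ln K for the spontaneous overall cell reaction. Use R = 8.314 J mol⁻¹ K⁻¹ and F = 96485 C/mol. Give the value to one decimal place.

68.5

Cathode: I₂/I⁻; anode: Tl⁺/Tl. E°cell = (+0.56) − (-0.32) = +0.88 V, with n = 2.
ΔG° = −nFE° = −RT ln K, so ln K = nFE°/(RT) = (2)(96485)(+0.88) / ((8.314)(298)) = 68.540.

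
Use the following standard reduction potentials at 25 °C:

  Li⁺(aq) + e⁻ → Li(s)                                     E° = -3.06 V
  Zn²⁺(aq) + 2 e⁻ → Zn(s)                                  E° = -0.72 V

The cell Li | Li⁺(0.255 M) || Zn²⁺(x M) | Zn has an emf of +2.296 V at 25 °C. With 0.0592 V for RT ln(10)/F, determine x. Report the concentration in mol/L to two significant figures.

Zn²⁺/Zn is the cathode, Li⁺/Li the anode: E°cell = +2.34 V, n = 2.
Overall reaction: Zn²⁺(aq) + 2 Li(s) → Zn(s) + 2 Li⁺(aq); Q = [Li⁺]^2/[Zn²⁺]^1.
From E = E° − (0.0592/n) log Q: log Q = (E° − E)·n/0.0592 = (+2.34 − (+2.296))·2/0.0592 = 1.4865.
So 1·log[Zn²⁺] = 2·log(0.255) − log Q = -1.1869 − (1.4865) = -2.6734; [Zn²⁺] = 10^(-2.6734) ≈ 0.0021 M.

0.0021 M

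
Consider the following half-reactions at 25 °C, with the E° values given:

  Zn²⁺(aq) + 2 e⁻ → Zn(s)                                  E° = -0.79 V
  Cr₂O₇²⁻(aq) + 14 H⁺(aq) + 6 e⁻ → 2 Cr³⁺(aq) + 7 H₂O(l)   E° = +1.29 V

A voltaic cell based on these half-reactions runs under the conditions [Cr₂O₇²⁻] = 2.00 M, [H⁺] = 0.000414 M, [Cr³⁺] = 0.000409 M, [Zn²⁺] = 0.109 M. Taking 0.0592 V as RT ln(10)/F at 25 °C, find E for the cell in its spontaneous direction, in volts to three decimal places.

Cr₂O₇²⁻/Cr³⁺ is the cathode (higher E°), Zn²⁺/Zn the anode: E°cell = +1.29 − (-0.79) = +2.08 V, n = 6.
Overall: Cr₂O₇²⁻(aq) + 14 H⁺(aq) + 3 Zn(s) → 2 Cr³⁺(aq) + 7 H₂O(l) + 3 Zn²⁺(aq)
Q = [Cr³⁺]^2·[Zn²⁺]^3 / ([Cr₂O₇²⁻]·[H⁺]^14); log Q = 37.397.
E = E° − (0.0592/n) log Q = +2.08 − (0.0592/6)(37.397) = +1.711 V.

+1.711 V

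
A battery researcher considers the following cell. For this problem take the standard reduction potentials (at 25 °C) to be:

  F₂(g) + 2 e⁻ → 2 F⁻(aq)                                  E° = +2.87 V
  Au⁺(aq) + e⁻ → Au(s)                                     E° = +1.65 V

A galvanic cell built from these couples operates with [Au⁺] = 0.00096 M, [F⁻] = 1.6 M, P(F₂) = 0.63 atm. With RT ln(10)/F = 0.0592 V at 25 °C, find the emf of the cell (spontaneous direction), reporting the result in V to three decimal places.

F₂/F⁻ is the cathode (higher E°), Au⁺/Au the anode: E°cell = +2.87 − (+1.65) = +1.22 V, n = 2.
Overall: F₂(g) + 2 Au(s) → 2 F⁻(aq) + 2 Au⁺(aq)
Q = [F⁻]^2·[Au⁺]^2 / (P(F₂)); log Q = -5.427.
E = E° − (0.0592/n) log Q = +1.22 − (0.0592/2)(-5.427) = +1.381 V.

+1.381 V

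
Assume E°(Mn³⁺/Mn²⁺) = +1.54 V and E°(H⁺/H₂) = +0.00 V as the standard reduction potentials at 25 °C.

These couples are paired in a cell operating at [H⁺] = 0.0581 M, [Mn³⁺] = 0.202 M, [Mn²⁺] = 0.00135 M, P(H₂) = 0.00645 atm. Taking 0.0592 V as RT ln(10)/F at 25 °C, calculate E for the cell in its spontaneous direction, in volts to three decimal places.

+1.677 V

Mn³⁺/Mn²⁺ is the cathode (higher E°), H⁺/H₂ the anode: E°cell = +1.54 − (+0.00) = +1.54 V, n = 2.
Overall: 2 Mn³⁺(aq) + H₂(g) → 2 Mn²⁺(aq) + 2 H⁺(aq)
Q = [Mn²⁺]^2·[H⁺]^2 / ([Mn³⁺]^2·P(H₂)); log Q = -4.631.
E = E° − (0.0592/n) log Q = +1.54 − (0.0592/2)(-4.631) = +1.677 V.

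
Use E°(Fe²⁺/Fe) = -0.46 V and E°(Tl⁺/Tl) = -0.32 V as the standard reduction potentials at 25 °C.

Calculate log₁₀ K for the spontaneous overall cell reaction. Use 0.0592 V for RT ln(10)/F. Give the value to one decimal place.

Cathode: Tl⁺/Tl; anode: Fe²⁺/Fe. E°cell = +0.14 V, n = 2.
log K = nE°cell / 0.0592 = (2)(+0.14) / 0.0592 = 4.7.

4.7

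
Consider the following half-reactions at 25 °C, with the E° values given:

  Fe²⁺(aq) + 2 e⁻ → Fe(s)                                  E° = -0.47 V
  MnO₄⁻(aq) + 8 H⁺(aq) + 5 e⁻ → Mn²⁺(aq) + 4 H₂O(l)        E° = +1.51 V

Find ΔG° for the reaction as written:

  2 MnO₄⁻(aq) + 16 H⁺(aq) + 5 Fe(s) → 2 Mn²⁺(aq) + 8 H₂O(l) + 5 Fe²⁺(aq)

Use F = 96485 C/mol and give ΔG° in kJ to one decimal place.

As written, MnO₄⁻/Mn²⁺ is reduced (cathode) and Fe²⁺/Fe is oxidised (anode), so E°cell = (+1.51) − (-0.47) = +1.98 V.
Balancing electrons gives n = 10.
ΔG° = −nFE° = −(10)(96485)(+1.98) = -1,910,403 J = -1910.4 kJ.

-1910.4 kJ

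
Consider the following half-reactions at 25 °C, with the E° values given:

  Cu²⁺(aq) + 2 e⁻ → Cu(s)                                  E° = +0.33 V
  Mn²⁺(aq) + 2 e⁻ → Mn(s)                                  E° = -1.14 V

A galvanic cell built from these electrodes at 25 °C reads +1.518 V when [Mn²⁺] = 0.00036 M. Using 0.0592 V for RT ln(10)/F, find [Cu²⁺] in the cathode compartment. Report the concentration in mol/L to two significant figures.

Cu²⁺/Cu is the cathode, Mn²⁺/Mn the anode: E°cell = +1.47 V, n = 2.
Overall reaction: Cu²⁺(aq) + Mn(s) → Cu(s) + Mn²⁺(aq); Q = [Mn²⁺]^1/[Cu²⁺]^1.
From E = E° − (0.0592/n) log Q: log Q = (E° − E)·n/0.0592 = (+1.47 − (+1.518))·2/0.0592 = -1.6216.
So 1·log[Cu²⁺] = 1·log(0.00036) − log Q = -3.4437 − (-1.6216) = -1.8221; [Cu²⁺] = 10^(-1.8221) ≈ 0.015 M.

0.015 M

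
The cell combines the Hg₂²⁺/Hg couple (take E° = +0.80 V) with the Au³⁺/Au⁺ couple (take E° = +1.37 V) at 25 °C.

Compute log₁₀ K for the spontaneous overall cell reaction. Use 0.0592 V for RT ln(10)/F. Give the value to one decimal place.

19.3

Cathode: Au³⁺/Au⁺; anode: Hg₂²⁺/Hg. E°cell = +0.57 V, n = 2.
log K = nE°cell / 0.0592 = (2)(+0.57) / 0.0592 = 19.3.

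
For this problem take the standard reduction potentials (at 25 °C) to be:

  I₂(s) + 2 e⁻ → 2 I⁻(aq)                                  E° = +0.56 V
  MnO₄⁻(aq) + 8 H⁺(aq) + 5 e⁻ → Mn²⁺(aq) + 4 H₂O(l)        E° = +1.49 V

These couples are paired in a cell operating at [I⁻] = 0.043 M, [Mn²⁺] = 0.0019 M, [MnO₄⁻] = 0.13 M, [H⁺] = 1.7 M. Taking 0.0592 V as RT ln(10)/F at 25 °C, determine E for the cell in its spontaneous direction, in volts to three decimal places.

MnO₄⁻/Mn²⁺ is the cathode (higher E°), I₂/I⁻ the anode: E°cell = +1.49 − (+0.56) = +0.93 V, n = 10.
Overall: 2 MnO₄⁻(aq) + 16 H⁺(aq) + 10 I⁻(aq) → 2 Mn²⁺(aq) + 8 H₂O(l) + 5 I₂(s)
Q = [Mn²⁺]^2 / ([MnO₄⁻]^2·[H⁺]^16·[I⁻]^10); log Q = 6.308.
E = E° − (0.0592/n) log Q = +0.93 − (0.0592/10)(6.308) = +0.893 V.

+0.893 V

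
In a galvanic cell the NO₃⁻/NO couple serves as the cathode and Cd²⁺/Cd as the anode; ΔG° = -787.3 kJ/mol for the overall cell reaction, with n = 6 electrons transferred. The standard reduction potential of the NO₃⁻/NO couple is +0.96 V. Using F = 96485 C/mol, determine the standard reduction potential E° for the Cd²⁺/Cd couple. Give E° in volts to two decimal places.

E°cell = −ΔG°/(nF) = −(-787.3×10³)/((6)(96485)) = +1.360 V.
Since NO₃⁻/NO is the cathode and Cd²⁺/Cd the anode, E°cell = E°(NO₃⁻/NO) − E°(Cd²⁺/Cd).
So E°(Cd²⁺/Cd) = E°(NO₃⁻/NO) − E°cell = (+0.96) − (+1.360) = -0.40 V.

-0.40 V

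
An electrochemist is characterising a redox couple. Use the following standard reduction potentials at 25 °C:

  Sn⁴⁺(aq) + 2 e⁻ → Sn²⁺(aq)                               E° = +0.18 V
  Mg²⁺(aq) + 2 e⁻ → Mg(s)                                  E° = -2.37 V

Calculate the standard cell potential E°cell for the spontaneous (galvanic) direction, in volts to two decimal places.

+2.55 V

The Sn⁴⁺/Sn²⁺ couple has the higher reduction potential, so it is the cathode; Mg²⁺/Mg is oxidised at the anode.
E°cell = E°(cathode) − E°(anode) = (+0.18) − (-2.37) = +2.55 V.
Since E°cell > 0, the reaction is spontaneous under standard conditions.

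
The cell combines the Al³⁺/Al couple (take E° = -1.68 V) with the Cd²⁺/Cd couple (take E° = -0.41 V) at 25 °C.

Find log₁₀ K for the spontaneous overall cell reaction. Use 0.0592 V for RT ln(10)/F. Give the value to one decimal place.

128.7

Cathode: Cd²⁺/Cd; anode: Al³⁺/Al. E°cell = +1.27 V, n = 6.
log K = nE°cell / 0.0592 = (6)(+1.27) / 0.0592 = 128.7.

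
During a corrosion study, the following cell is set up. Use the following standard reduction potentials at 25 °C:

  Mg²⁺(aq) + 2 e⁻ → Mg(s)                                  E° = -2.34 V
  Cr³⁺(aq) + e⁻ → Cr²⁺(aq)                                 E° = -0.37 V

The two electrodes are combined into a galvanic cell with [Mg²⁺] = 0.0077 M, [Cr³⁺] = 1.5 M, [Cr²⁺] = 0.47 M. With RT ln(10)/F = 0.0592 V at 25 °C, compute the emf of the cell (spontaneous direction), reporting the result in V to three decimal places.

Cr³⁺/Cr²⁺ is the cathode (higher E°), Mg²⁺/Mg the anode: E°cell = -0.37 − (-2.34) = +1.97 V, n = 2.
Overall: 2 Cr³⁺(aq) + Mg(s) → 2 Cr²⁺(aq) + Mg²⁺(aq)
Q = [Cr²⁺]^2·[Mg²⁺] / ([Cr³⁺]^2); log Q = -3.121.
E = E° − (0.0592/n) log Q = +1.97 − (0.0592/2)(-3.121) = +2.062 V.

+2.062 V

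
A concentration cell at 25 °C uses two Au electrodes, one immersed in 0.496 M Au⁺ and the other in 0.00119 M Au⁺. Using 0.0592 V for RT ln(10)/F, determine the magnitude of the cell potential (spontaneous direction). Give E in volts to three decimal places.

+0.155 V

For a concentration cell E°cell = 0. The 0.496 M side is the cathode (reduction is favoured where [Au⁺] is higher).
With n = 1, E = −(0.0592/1) log([Au⁺]ₐₙ/[Au⁺]꜀ₐₜ) = −(0.0592/1) log(0.00119/0.496) = −(0.0592/1)(-2.620) = +0.155 V.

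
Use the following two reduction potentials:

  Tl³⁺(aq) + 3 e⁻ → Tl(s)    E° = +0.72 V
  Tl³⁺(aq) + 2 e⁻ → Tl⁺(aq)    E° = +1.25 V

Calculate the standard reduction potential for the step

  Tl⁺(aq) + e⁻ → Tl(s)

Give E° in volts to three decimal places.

-0.340 V

Sequential free energies add, so n₃E°₃ = n₁E°₁ + n₂E°₂.
With n₃ = 3, and the known step contributing 2×(+1.25) V, the unknown satisfies 1·E° = 3×(+0.72) − 2×(+1.25) = -0.340.
E° = -0.340 / 1 = -0.340 V.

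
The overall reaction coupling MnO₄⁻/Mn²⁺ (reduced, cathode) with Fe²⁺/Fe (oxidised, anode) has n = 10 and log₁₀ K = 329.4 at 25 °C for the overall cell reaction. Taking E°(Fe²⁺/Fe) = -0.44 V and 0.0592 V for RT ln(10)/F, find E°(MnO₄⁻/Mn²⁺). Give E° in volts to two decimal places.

+1.51 V

E°cell = (0.0592/n)·log K = (0.0592/10)(329.4) = +1.950 V.
Since MnO₄⁻/Mn²⁺ is the cathode and Fe²⁺/Fe the anode, E°cell = E°(MnO₄⁻/Mn²⁺) − E°(Fe²⁺/Fe).
So E°(MnO₄⁻/Mn²⁺) = E°cell + E°(Fe²⁺/Fe) = +1.950 + (-0.44) = +1.51 V.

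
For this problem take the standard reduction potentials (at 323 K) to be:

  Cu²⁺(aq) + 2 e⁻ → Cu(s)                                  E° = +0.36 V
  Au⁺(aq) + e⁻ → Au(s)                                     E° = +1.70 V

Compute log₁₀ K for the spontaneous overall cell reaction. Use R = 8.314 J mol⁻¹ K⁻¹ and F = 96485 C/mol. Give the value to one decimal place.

41.8

Cathode: Au⁺/Au; anode: Cu²⁺/Cu. E°cell = (+1.70) − (+0.36) = +1.34 V, with n = 2.
ΔG° = −nFE° = −RT ln K, so ln K = nFE°/(RT) = (2)(96485)(+1.34) / ((8.314)(323)) = 96.290.
log₁₀ K = 96.290 / ln 10 = 41.8.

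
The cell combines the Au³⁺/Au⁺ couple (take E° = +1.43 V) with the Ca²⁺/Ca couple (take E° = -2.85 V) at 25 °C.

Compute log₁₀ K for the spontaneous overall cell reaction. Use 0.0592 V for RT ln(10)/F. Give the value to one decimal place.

Cathode: Au³⁺/Au⁺; anode: Ca²⁺/Ca. E°cell = +4.28 V, n = 2.
log K = nE°cell / 0.0592 = (2)(+4.28) / 0.0592 = 144.6.

144.6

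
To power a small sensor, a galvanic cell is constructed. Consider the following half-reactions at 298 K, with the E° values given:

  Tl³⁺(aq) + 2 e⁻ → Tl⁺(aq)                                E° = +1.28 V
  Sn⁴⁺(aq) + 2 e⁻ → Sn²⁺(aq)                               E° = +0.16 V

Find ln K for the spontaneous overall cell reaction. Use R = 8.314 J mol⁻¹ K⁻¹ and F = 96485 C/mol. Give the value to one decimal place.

Cathode: Tl³⁺/Tl⁺; anode: Sn⁴⁺/Sn²⁺. E°cell = (+1.28) − (+0.16) = +1.12 V, with n = 2.
ΔG° = −nFE° = −RT ln K, so ln K = nFE°/(RT) = (2)(96485)(+1.12) / ((8.314)(298)) = 87.233.

87.2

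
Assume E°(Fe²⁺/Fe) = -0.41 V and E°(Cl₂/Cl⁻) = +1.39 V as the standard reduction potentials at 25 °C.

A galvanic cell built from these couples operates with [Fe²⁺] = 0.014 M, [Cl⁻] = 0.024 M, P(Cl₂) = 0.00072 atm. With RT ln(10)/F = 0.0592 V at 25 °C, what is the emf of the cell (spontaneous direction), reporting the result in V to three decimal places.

+1.858 V

Cl₂/Cl⁻ is the cathode (higher E°), Fe²⁺/Fe the anode: E°cell = +1.39 − (-0.41) = +1.80 V, n = 2.
Overall: Cl₂(g) + Fe(s) → 2 Cl⁻(aq) + Fe²⁺(aq)
Q = [Cl⁻]^2·[Fe²⁺] / (P(Cl₂)); log Q = -1.951.
E = E° − (0.0592/n) log Q = +1.80 − (0.0592/2)(-1.951) = +1.858 V.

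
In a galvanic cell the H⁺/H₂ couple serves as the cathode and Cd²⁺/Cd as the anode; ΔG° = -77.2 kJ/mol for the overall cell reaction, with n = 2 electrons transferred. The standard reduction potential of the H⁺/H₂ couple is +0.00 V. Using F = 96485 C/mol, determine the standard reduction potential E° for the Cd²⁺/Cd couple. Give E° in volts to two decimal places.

E°cell = −ΔG°/(nF) = −(-77.2×10³)/((2)(96485)) = +0.400 V.
Since H⁺/H₂ is the cathode and Cd²⁺/Cd the anode, E°cell = E°(H⁺/H₂) − E°(Cd²⁺/Cd).
So E°(Cd²⁺/Cd) = E°(H⁺/H₂) − E°cell = (+0.00) − (+0.400) = -0.40 V.

-0.40 V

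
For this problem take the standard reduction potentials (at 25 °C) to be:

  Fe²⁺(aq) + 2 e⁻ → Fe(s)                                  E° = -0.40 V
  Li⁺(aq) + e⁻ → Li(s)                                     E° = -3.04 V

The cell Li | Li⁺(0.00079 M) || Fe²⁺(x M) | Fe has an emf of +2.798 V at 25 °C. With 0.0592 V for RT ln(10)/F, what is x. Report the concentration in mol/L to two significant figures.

Fe²⁺/Fe is the cathode, Li⁺/Li the anode: E°cell = +2.64 V, n = 2.
Overall reaction: Fe²⁺(aq) + 2 Li(s) → Fe(s) + 2 Li⁺(aq); Q = [Li⁺]^2/[Fe²⁺]^1.
From E = E° − (0.0592/n) log Q: log Q = (E° − E)·n/0.0592 = (+2.64 − (+2.798))·2/0.0592 = -5.3378.
So 1·log[Fe²⁺] = 2·log(0.00079) − log Q = -6.2047 − (-5.3378) = -0.8669; [Fe²⁺] = 10^(-0.8669) ≈ 0.14 M.

0.14 M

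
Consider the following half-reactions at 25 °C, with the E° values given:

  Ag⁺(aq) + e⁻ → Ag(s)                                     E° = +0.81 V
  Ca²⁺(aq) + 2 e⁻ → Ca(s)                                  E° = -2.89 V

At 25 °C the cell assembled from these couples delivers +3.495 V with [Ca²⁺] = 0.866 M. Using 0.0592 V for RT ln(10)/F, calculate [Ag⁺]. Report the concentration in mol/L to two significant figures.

0.00032 M

Ag⁺/Ag is the cathode, Ca²⁺/Ca the anode: E°cell = +3.70 V, n = 2.
Overall reaction: 2 Ag⁺(aq) + Ca(s) → 2 Ag(s) + Ca²⁺(aq); Q = [Ca²⁺]^1/[Ag⁺]^2.
From E = E° − (0.0592/n) log Q: log Q = (E° − E)·n/0.0592 = (+3.70 − (+3.495))·2/0.0592 = 6.9257.
So 2·log[Ag⁺] = 1·log(0.866) − log Q = -0.0625 − (6.9257) = -6.9882; log[Ag⁺] = -6.9882 / 2 = -3.4941; [Ag⁺] = 10^(-3.4941) ≈ 0.00032 M.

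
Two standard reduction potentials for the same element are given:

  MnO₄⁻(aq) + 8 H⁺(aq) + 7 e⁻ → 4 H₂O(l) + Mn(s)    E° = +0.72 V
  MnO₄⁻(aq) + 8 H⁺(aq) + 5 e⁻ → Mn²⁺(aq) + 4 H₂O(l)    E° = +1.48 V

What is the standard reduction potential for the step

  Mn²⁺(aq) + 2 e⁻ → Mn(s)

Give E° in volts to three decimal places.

-1.180 V

Sequential free energies add, so n₃E°₃ = n₁E°₁ + n₂E°₂.
With n₃ = 7, and the known step contributing 5×(+1.48) V, the unknown satisfies 2·E° = 7×(+0.72) − 5×(+1.48) = -2.360.
E° = -2.360 / 2 = -1.180 V.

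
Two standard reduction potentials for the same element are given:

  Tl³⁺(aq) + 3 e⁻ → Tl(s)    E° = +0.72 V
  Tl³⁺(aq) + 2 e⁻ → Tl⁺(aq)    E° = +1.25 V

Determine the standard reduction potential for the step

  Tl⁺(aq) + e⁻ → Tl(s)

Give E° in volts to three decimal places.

-0.340 V

Sequential free energies add, so n₃E°₃ = n₁E°₁ + n₂E°₂.
With n₃ = 3, and the known step contributing 2×(+1.25) V, the unknown satisfies 1·E° = 3×(+0.72) − 2×(+1.25) = -0.340.
E° = -0.340 / 1 = -0.340 V.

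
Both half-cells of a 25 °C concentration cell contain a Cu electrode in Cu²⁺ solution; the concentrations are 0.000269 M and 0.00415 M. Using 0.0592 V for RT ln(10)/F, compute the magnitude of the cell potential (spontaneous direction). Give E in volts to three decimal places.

+0.035 V

For a concentration cell E°cell = 0. The 0.00415 M side is the cathode (reduction is favoured where [Cu²⁺] is higher).
With n = 2, E = −(0.0592/2) log([Cu²⁺]ₐₙ/[Cu²⁺]꜀ₐₜ) = −(0.0592/2) log(0.000269/0.00415) = −(0.0592/2)(-1.188) = +0.035 V.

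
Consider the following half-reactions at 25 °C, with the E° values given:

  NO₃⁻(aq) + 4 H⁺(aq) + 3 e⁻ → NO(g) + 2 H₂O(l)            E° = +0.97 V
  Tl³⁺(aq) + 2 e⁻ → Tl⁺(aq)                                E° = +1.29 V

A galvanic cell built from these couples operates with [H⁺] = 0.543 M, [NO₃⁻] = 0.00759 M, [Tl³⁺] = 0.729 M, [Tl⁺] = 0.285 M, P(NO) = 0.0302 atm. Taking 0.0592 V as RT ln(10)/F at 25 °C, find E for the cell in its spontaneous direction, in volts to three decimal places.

Tl³⁺/Tl⁺ is the cathode (higher E°), NO₃⁻/NO the anode: E°cell = +1.29 − (+0.97) = +0.32 V, n = 6.
Overall: 3 Tl³⁺(aq) + 2 NO(g) + 4 H₂O(l) → 3 Tl⁺(aq) + 2 NO₃⁻(aq) + 8 H⁺(aq)
Q = [Tl⁺]^3·[NO₃⁻]^2·[H⁺]^8 / ([Tl³⁺]^3·P(NO)^2); log Q = -4.545.
E = E° − (0.0592/n) log Q = +0.32 − (0.0592/6)(-4.545) = +0.365 V.

+0.365 V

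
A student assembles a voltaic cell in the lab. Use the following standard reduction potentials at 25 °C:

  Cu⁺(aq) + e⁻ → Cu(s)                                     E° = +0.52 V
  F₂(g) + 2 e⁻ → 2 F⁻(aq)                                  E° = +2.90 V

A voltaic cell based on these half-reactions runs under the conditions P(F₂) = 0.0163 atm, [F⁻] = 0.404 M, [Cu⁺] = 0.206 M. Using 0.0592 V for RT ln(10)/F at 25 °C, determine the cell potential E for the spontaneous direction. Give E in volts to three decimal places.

+2.391 V

F₂/F⁻ is the cathode (higher E°), Cu⁺/Cu the anode: E°cell = +2.90 − (+0.52) = +2.38 V, n = 2.
Overall: F₂(g) + 2 Cu(s) → 2 F⁻(aq) + 2 Cu⁺(aq)
Q = [F⁻]^2·[Cu⁺]^2 / (P(F₂)); log Q = -0.372.
E = E° − (0.0592/n) log Q = +2.38 − (0.0592/2)(-0.372) = +2.391 V.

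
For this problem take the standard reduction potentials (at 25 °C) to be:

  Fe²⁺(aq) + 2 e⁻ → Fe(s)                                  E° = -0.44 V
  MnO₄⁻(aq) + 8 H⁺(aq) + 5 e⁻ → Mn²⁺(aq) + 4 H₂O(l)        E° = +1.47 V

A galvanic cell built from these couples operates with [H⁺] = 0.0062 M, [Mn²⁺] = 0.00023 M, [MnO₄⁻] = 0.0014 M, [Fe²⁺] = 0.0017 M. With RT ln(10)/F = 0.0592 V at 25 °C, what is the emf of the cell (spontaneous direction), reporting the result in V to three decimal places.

MnO₄⁻/Mn²⁺ is the cathode (higher E°), Fe²⁺/Fe the anode: E°cell = +1.47 − (-0.44) = +1.91 V, n = 10.
Overall: 2 MnO₄⁻(aq) + 16 H⁺(aq) + 5 Fe(s) → 2 Mn²⁺(aq) + 8 H₂O(l) + 5 Fe²⁺(aq)
Q = [Mn²⁺]^2·[Fe²⁺]^5 / ([MnO₄⁻]^2·[H⁺]^16); log Q = 19.905.
E = E° − (0.0592/n) log Q = +1.91 − (0.0592/10)(19.905) = +1.792 V.

+1.792 V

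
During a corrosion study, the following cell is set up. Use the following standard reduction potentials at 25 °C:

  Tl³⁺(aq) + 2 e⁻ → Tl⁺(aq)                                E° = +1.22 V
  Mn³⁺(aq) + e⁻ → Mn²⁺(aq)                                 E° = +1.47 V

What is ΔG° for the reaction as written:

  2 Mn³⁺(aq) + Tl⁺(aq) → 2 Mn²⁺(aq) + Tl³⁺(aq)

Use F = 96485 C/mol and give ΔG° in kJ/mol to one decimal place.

-48.2 kJ/mol

As written, Mn³⁺/Mn²⁺ is reduced (cathode) and Tl³⁺/Tl⁺ is oxidised (anode), so E°cell = (+1.47) − (+1.22) = +0.25 V.
Balancing electrons gives n = 2.
ΔG° = −nFE° = −(2)(96485)(+0.25) = -48,242 J = -48.2 kJ/mol.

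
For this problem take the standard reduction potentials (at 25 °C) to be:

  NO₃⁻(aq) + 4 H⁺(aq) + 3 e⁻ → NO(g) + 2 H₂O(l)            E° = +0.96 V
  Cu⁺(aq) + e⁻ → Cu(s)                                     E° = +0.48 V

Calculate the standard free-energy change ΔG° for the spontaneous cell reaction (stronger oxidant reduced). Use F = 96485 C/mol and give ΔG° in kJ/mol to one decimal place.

-138.9 kJ/mol

NO₃⁻/NO (E° = +0.96 V) is the cathode; Cu⁺/Cu (E° = +0.48 V) is the anode, so E°cell = +0.48 V.
Balancing electrons gives n = 3 (lcm of 3 and 1).
ΔG° = −nFE° = −(3)(96485)(+0.48) = -138,938 J = -138.9 kJ/mol.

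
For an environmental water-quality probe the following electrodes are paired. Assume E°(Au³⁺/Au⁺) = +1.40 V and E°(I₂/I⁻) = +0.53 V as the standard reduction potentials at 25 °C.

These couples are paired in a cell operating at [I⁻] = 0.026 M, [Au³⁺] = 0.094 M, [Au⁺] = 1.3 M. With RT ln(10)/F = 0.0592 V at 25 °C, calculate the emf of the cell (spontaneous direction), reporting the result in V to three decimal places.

Au³⁺/Au⁺ is the cathode (higher E°), I₂/I⁻ the anode: E°cell = +1.40 − (+0.53) = +0.87 V, n = 2.
Overall: Au³⁺(aq) + 2 I⁻(aq) → Au⁺(aq) + I₂(s)
Q = [Au⁺] / ([Au³⁺]·[I⁻]^2); log Q = 4.311.
E = E° − (0.0592/n) log Q = +0.87 − (0.0592/2)(4.311) = +0.742 V.

+0.742 V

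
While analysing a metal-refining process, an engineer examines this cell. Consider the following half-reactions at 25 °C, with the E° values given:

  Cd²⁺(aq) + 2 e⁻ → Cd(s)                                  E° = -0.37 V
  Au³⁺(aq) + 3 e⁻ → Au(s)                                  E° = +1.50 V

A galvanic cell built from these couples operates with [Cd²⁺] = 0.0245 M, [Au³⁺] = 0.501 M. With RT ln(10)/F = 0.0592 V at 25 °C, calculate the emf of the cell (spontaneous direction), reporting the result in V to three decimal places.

Au³⁺/Au is the cathode (higher E°), Cd²⁺/Cd the anode: E°cell = +1.50 − (-0.37) = +1.87 V, n = 6.
Overall: 2 Au³⁺(aq) + 3 Cd(s) → 2 Au(s) + 3 Cd²⁺(aq)
Q = [Cd²⁺]^3 / ([Au³⁺]^2); log Q = -4.232.
E = E° − (0.0592/n) log Q = +1.87 − (0.0592/6)(-4.232) = +1.912 V.

+1.912 V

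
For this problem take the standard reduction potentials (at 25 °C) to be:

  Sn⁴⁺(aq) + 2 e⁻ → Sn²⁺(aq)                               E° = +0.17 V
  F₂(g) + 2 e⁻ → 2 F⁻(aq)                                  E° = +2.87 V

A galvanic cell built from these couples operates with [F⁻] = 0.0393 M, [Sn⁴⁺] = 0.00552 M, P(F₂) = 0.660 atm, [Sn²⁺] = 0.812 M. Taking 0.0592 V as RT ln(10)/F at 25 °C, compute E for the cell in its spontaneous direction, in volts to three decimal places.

F₂/F⁻ is the cathode (higher E°), Sn⁴⁺/Sn²⁺ the anode: E°cell = +2.87 − (+0.17) = +2.70 V, n = 2.
Overall: F₂(g) + Sn²⁺(aq) → 2 F⁻(aq) + Sn⁴⁺(aq)
Q = [F⁻]^2·[Sn⁴⁺] / (P(F₂)·[Sn²⁺]); log Q = -4.798.
E = E° − (0.0592/n) log Q = +2.70 − (0.0592/2)(-4.798) = +2.842 V.

+2.842 V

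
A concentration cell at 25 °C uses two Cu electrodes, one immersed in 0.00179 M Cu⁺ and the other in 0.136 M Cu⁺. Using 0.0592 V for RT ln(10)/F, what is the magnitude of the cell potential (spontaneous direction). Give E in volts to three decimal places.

For a concentration cell E°cell = 0. The 0.136 M side is the cathode (reduction is favoured where [Cu⁺] is higher).
With n = 1, E = −(0.0592/1) log([Cu⁺]ₐₙ/[Cu⁺]꜀ₐₜ) = −(0.0592/1) log(0.00179/0.136) = −(0.0592/1)(-1.881) = +0.111 V.

+0.111 V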